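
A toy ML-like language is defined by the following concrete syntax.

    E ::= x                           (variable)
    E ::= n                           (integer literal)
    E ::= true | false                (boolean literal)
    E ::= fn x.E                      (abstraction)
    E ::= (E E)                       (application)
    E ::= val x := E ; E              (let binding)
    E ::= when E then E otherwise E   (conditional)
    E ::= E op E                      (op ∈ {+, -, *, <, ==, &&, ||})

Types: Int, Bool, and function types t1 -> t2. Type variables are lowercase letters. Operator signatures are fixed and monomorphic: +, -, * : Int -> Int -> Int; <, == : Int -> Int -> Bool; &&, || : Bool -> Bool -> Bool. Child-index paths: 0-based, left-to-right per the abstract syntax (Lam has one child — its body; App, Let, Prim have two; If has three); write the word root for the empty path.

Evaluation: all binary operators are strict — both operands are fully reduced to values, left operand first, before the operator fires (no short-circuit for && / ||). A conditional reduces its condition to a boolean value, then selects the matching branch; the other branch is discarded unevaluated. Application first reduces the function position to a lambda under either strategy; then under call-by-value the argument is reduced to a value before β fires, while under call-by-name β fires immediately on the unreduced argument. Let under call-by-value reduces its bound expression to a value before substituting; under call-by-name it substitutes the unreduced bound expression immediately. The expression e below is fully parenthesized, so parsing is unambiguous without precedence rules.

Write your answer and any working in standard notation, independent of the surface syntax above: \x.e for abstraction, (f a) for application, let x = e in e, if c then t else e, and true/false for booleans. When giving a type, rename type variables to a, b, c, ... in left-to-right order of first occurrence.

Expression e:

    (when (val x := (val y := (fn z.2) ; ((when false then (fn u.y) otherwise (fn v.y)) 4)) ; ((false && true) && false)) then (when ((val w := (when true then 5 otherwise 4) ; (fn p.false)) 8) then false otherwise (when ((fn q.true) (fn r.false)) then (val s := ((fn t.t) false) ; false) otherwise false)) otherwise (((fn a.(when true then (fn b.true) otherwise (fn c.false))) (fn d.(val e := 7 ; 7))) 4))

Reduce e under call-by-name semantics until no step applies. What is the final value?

Derivation:
step 0: (if (let x = (let y = (\z.2) in ((if false then (\u.y) else (\v.y)) 4)) in ((false && true) && false)) then (if ((let w = (if true then 5 else 4) in (\p.false)) 8) then false else (if ((\q.true) (\r.false)) then (let s = ((\t.t) false) in false) else false)) else (((\a.(if true then (\b.true) else (\c.false))) (\d.(let e = 7 in 7))) 4))
step 1: [let@0] (if ((false && true) && false) then (if ((let w = (if true then 5 else 4) in (\p.false)) 8) then false else (if ((\q.true) (\r.false)) then (let s = ((\t.t) false) in false) else false)) else (((\a.(if true then (\b.true) else (\c.false))) (\d.(let e = 7 in 7))) 4))
step 2: [delta@0.0] (if (false && false) then (if ((let w = (if true then 5 else 4) in (\p.false)) 8) then false else (if ((\q.true) (\r.false)) then (let s = ((\t.t) false) in false) else false)) else (((\a.(if true then (\b.true) else (\c.false))) (\d.(let e = 7 in 7))) 4))
step 3: [delta@0] (if false then (if ((let w = (if true then 5 else 4) in (\p.false)) 8) then false else (if ((\q.true) (\r.false)) then (let s = ((\t.t) false) in false) else false)) else (((\a.(if true then (\b.true) else (\c.false))) (\d.(let e = 7 in 7))) 4))
step 4: [if@root] (((\a.(if true then (\b.true) else (\c.false))) (\d.(let e = 7 in 7))) 4)
step 5: [beta@0] ((if true then (\b.true) else (\c.false)) 4)
step 6: [if@0] ((\b.true) 4)
step 7: [beta@root] true

Answer: true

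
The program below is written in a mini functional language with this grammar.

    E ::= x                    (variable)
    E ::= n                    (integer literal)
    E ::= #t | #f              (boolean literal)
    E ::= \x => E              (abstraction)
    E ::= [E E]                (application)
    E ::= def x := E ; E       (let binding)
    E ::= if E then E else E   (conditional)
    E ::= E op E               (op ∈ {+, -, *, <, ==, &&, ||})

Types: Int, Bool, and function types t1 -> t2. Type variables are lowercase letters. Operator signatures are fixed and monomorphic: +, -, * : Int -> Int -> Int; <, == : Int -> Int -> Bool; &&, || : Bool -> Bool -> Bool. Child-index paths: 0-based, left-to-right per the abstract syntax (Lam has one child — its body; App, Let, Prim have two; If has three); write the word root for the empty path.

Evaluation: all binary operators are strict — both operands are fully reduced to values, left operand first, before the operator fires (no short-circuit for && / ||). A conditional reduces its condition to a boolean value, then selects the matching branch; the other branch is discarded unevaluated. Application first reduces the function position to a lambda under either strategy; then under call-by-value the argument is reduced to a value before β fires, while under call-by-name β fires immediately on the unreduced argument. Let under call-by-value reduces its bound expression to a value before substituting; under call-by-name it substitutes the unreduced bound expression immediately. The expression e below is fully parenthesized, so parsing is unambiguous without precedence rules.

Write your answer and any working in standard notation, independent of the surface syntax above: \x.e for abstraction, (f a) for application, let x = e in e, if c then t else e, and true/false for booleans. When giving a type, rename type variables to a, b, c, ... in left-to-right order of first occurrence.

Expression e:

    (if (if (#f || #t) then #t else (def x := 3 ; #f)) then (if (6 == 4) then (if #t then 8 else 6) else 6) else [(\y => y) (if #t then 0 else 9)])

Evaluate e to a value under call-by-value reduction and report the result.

Answer: 6

Working:
step 0: (if (if (false || true) then true else (let x = 3 in false)) then (if (6 == 4) then (if true then 8 else 6) else 6) else ((\y.y) (if true then 0 else 9)))
step 1: [delta@0.0] (if (if true then true else (let x = 3 in false)) then (if (6 == 4) then (if true then 8 else 6) else 6) else ((\y.y) (if true then 0 else 9)))
step 2: [if@0] (if true then (if (6 == 4) then (if true then 8 else 6) else 6) else ((\y.y) (if true then 0 else 9)))
step 3: [if@root] (if (6 == 4) then (if true then 8 else 6) else 6)
step 4: [delta@0] (if false then (if true then 8 else 6) else 6)
step 5: [if@root] 6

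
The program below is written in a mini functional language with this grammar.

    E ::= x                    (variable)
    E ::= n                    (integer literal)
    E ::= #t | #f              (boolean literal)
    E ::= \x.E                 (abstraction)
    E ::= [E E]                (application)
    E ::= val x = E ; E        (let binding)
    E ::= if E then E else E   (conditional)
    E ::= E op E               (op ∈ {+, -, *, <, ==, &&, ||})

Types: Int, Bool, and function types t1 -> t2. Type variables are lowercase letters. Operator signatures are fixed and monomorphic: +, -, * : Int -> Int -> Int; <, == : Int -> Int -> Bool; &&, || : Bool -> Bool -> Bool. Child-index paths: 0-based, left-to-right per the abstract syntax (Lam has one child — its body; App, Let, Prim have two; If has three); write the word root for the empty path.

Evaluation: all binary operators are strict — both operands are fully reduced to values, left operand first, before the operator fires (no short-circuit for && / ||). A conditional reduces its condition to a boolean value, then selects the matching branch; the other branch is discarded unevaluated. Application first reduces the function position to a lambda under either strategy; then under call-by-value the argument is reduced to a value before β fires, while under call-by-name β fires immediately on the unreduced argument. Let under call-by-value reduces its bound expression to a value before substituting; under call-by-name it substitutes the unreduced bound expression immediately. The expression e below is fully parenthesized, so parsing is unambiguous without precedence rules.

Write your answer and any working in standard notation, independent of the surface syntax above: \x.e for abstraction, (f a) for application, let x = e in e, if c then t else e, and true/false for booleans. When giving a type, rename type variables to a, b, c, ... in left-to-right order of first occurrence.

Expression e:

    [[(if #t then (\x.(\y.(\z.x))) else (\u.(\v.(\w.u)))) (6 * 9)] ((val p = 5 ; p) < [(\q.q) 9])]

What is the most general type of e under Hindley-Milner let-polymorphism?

Answer: a -> Int

Derivation:
  unify Bool ~ Bool
x : a
\z._ : c -> a
\y._ : b -> c -> a
\x._ : a -> b -> c -> a
u : d
\w._ : f -> d
\v._ : e -> f -> d
\u._ : d -> e -> f -> d
  unify a -> b -> c -> a ~ d -> e -> f -> d
  unify a ~ d
  unify b -> c -> d ~ e -> f -> d
  unify b ~ e
  unify c -> d ~ f -> d
  unify c ~ f
  unify d ~ d
  unify Int ~ Int
  unify Int ~ Int
  unify d -> e -> f -> d ~ Int -> g
  unify d ~ Int
  unify e -> f -> Int ~ g
_ _ : e -> f -> Int
let p : Int
p : Int
  unify Int ~ Int
q : h
\q._ : h -> h
  unify h -> h ~ Int -> i
  unify h ~ Int
  unify Int ~ i
_ _ : Int
  unify Int ~ Int
  unify e -> f -> Int ~ Bool -> j
  unify e ~ Bool
  unify f -> Int ~ j
_ _ : f -> Int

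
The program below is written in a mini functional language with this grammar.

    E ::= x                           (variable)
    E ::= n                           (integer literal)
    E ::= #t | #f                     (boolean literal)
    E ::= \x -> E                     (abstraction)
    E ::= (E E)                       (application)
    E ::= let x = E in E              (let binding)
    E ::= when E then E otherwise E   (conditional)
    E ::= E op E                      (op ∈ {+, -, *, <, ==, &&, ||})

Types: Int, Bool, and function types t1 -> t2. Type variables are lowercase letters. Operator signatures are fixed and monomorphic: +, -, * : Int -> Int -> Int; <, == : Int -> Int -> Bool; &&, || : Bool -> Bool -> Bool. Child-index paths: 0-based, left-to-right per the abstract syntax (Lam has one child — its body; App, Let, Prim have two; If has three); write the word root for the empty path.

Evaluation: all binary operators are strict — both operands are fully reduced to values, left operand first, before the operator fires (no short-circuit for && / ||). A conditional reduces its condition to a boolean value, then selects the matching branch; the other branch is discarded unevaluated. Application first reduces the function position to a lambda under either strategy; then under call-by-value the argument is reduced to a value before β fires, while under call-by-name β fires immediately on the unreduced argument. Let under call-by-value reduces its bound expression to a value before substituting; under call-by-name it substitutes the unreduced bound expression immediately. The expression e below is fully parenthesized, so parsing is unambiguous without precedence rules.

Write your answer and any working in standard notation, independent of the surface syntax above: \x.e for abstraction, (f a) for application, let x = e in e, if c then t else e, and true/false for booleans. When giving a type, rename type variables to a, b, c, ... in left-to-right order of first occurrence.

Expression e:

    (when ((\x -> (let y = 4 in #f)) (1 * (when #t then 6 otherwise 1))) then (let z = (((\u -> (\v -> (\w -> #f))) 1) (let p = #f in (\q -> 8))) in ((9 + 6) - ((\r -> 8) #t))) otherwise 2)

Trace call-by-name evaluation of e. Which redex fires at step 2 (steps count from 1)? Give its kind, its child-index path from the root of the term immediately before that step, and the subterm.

Answer: let at 0 : (let y = 4 in false)

Trace:
step 0: (if ((\x.(let y = 4 in false)) (1 * (if true then 6 else 1))) then (let z = (((\u.(\v.(\w.false))) 1) (let p = false in (\q.8))) in ((9 + 6) - ((\r.8) true))) else 2)
step 1: [beta@0] (if (let y = 4 in false) then (let z = (((\u.(\v.(\w.false))) 1) (let p = false in (\q.8))) in ((9 + 6) - ((\r.8) true))) else 2)
step 2: [let@0] (if false then (let z = (((\u.(\v.(\w.false))) 1) (let p = false in (\q.8))) in ((9 + 6) - ((\r.8) true))) else 2)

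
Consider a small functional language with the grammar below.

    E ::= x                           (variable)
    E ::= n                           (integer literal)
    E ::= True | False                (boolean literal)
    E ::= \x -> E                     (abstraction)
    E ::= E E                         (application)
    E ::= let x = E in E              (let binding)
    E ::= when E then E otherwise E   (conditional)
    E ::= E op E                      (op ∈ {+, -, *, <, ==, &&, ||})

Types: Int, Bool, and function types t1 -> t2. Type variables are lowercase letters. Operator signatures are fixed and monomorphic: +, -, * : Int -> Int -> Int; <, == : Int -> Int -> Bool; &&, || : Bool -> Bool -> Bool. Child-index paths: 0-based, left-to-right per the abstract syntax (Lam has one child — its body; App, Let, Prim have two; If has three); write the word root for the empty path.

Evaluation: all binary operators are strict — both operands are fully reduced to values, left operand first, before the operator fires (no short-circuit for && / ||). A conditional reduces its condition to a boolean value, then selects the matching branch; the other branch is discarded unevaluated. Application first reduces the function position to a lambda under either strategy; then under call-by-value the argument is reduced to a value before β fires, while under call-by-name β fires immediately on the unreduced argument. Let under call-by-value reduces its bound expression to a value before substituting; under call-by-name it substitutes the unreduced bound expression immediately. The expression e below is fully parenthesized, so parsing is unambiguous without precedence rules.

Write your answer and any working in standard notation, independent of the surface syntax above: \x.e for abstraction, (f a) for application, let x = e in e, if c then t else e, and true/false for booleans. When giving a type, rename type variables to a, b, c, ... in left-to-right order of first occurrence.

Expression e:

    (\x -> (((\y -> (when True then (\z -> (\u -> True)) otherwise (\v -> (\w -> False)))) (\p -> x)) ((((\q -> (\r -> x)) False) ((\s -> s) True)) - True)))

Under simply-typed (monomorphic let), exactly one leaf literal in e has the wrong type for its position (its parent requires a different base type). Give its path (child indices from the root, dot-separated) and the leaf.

Working:
  unify Bool ~ Bool
\u._ : d -> Bool
\z._ : c -> d -> Bool
\w._ : f -> Bool
\v._ : e -> f -> Bool
  unify c -> d -> Bool ~ e -> f -> Bool
  unify c ~ e
  unify d -> Bool ~ f -> Bool
  unify d ~ f
  unify Bool ~ Bool
\y._ : b -> e -> f -> Bool
x : a
\p._ : g -> a
  unify b -> e -> f -> Bool ~ (g -> a) -> h
  unify b ~ g -> a
  unify e -> f -> Bool ~ h
_ _ : e -> f -> Bool
x : a
\r._ : j -> a
\q._ : i -> j -> a
  unify i -> j -> a ~ Bool -> k
  unify i ~ Bool
  unify j -> a ~ k
_ _ : j -> a
s : l
\s._ : l -> l
  unify l -> l ~ Bool -> m
  unify l ~ Bool
  unify Bool ~ m
_ _ : Bool
  unify j -> a ~ Bool -> n
  unify j ~ Bool
  unify a ~ n
_ _ : n
  unify n ~ Int
  unify Bool ~ Int
  FAIL: mismatch Bool ~ Int

Answer: 0.1.1 : true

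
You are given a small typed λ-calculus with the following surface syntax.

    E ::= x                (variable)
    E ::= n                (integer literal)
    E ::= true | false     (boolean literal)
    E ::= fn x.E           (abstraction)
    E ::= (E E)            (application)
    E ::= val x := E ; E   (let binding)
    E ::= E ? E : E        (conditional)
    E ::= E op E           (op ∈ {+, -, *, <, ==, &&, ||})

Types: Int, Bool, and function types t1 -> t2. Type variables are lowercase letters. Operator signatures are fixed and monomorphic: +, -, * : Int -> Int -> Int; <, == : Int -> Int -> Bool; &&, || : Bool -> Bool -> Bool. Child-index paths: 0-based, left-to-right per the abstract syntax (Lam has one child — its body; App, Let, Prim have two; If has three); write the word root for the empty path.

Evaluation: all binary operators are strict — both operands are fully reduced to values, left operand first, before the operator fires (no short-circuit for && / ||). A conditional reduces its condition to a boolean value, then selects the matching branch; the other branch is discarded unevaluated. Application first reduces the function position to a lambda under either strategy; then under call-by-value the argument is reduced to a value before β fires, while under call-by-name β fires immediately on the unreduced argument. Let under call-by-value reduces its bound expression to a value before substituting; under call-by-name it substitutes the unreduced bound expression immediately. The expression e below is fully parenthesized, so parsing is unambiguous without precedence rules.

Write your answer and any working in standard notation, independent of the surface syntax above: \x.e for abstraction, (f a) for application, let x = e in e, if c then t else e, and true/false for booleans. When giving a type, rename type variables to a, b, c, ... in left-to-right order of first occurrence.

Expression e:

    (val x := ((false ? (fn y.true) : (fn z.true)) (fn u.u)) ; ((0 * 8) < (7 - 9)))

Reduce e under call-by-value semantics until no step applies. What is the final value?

Working:
step 0: (let x = ((if false then (\y.true) else (\z.true)) (\u.u)) in ((0 * 8) < (7 - 9)))
step 1: [if@0.0] (let x = ((\z.true) (\u.u)) in ((0 * 8) < (7 - 9)))
step 2: [beta@0] (let x = true in ((0 * 8) < (7 - 9)))
step 3: [let@root] ((0 * 8) < (7 - 9))
step 4: [delta@0] (0 < (7 - 9))
step 5: [delta@1] (0 < -2)
step 6: [delta@root] false

Answer: false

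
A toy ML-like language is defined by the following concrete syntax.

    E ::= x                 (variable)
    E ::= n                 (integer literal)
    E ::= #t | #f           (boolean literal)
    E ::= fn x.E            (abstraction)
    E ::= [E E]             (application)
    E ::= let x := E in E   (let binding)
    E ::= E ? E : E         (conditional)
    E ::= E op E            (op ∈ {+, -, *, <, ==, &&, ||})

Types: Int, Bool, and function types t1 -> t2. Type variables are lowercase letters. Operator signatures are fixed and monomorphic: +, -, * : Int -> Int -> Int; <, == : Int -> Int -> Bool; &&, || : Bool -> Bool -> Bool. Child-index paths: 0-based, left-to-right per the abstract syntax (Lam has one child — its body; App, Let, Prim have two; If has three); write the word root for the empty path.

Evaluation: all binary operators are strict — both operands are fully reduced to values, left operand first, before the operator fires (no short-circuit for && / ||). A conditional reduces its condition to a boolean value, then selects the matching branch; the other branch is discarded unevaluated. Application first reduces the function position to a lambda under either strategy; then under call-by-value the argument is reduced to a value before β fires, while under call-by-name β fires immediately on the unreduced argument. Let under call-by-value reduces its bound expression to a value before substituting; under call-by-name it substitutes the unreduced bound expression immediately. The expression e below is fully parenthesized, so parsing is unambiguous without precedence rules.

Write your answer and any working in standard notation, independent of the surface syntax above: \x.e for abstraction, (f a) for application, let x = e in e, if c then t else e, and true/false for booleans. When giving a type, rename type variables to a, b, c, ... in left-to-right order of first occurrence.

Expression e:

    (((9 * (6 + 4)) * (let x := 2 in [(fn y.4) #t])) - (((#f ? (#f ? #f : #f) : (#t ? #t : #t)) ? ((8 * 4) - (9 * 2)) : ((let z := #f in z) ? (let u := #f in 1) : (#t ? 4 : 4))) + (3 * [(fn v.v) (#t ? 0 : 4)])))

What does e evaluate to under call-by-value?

Working:
step 0: (((9 * (6 + 4)) * (let x = 2 in ((\y.4) true))) - ((if (if false then (if false then false else false) else (if true then true else true)) then ((8 * 4) - (9 * 2)) else (if (let z = false in z) then (let u = false in 1) else (if true then 4 else 4))) + (3 * ((\v.v) (if true then 0 else 4)))))
step 1: [delta@0.0.1] (((9 * 10) * (let x = 2 in ((\y.4) true))) - ((if (if false then (if false then false else false) else (if true then true else true)) then ((8 * 4) - (9 * 2)) else (if (let z = false in z) then (let u = false in 1) else (if true then 4 else 4))) + (3 * ((\v.v) (if true then 0 else 4)))))
step 2: [delta@0.0] ((90 * (let x = 2 in ((\y.4) true))) - ((if (if false then (if false then false else false) else (if true then true else true)) then ((8 * 4) - (9 * 2)) else (if (let z = false in z) then (let u = false in 1) else (if true then 4 else 4))) + (3 * ((\v.v) (if true then 0 else 4)))))
step 3: [let@0.1] ((90 * ((\y.4) true)) - ((if (if false then (if false then false else false) else (if true then true else true)) then ((8 * 4) - (9 * 2)) else (if (let z = false in z) then (let u = false in 1) else (if true then 4 else 4))) + (3 * ((\v.v) (if true then 0 else 4)))))
step 4: [beta@0.1] ((90 * 4) - ((if (if false then (if false then false else false) else (if true then true else true)) then ((8 * 4) - (9 * 2)) else (if (let z = false in z) then (let u = false in 1) else (if true then 4 else 4))) + (3 * ((\v.v) (if true then 0 else 4)))))
step 5: [delta@0] (360 - ((if (if false then (if false then false else false) else (if true then true else true)) then ((8 * 4) - (9 * 2)) else (if (let z = false in z) then (let u = false in 1) else (if true then 4 else 4))) + (3 * ((\v.v) (if true then 0 else 4)))))
step 6: [if@1.0.0] (360 - ((if (if true then true else true) then ((8 * 4) - (9 * 2)) else (if (let z = false in z) then (let u = false in 1) else (if true then 4 else 4))) + (3 * ((\v.v) (if true then 0 else 4)))))
step 7: [if@1.0.0] (360 - ((if true then ((8 * 4) - (9 * 2)) else (if (let z = false in z) then (let u = false in 1) else (if true then 4 else 4))) + (3 * ((\v.v) (if true then 0 else 4)))))
step 8: [if@1.0] (360 - (((8 * 4) - (9 * 2)) + (3 * ((\v.v) (if true then 0 else 4)))))
step 9: [delta@1.0.0] (360 - ((32 - (9 * 2)) + (3 * ((\v.v) (if true then 0 else 4)))))
step 10: [delta@1.0.1] (360 - ((32 - 18) + (3 * ((\v.v) (if true then 0 else 4)))))
step 11: [delta@1.0] (360 - (14 + (3 * ((\v.v) (if true then 0 else 4)))))
step 12: [if@1.1.1.1] (360 - (14 + (3 * ((\v.v) 0))))
step 13: [beta@1.1.1] (360 - (14 + (3 * 0)))
step 14: [delta@1.1] (360 - (14 + 0))
step 15: [delta@1] (360 - 14)
step 16: [delta@root] 346

Answer: 346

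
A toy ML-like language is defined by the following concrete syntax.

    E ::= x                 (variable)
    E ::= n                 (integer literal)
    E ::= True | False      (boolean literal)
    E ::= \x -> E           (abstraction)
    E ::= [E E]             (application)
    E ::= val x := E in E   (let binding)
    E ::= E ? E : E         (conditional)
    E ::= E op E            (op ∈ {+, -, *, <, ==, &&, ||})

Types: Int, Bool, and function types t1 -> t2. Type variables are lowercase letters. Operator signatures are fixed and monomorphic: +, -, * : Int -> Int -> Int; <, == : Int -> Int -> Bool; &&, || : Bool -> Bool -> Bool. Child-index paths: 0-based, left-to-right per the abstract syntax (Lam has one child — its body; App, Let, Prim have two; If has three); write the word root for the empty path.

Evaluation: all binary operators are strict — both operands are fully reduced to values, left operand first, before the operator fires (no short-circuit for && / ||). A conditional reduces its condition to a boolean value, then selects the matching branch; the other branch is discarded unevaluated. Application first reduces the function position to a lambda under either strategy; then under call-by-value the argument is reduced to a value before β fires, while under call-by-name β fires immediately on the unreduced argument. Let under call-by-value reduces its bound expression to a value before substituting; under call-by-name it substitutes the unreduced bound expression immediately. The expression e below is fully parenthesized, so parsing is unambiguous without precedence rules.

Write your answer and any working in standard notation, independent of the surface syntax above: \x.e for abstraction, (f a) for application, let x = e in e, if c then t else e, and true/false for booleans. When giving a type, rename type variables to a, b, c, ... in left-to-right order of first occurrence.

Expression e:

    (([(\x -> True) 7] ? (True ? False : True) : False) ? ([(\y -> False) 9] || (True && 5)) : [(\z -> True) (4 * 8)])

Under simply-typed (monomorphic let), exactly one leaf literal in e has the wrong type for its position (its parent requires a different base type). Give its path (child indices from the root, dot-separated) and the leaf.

Derivation:
\x._ : a -> Bool
  unify a -> Bool ~ Int -> b
  unify a ~ Int
  unify Bool ~ b
_ _ : Bool
  unify Bool ~ Bool
  unify Bool ~ Bool
  unify Bool ~ Bool
  unify Bool ~ Bool
  unify Bool ~ Bool
\y._ : c -> Bool
  unify c -> Bool ~ Int -> d
  unify c ~ Int
  unify Bool ~ d
_ _ : Bool
  unify Bool ~ Bool
  unify Bool ~ Bool
  unify Int ~ Bool
  FAIL: mismatch Int ~ Bool

Answer: 1.1.1 : 5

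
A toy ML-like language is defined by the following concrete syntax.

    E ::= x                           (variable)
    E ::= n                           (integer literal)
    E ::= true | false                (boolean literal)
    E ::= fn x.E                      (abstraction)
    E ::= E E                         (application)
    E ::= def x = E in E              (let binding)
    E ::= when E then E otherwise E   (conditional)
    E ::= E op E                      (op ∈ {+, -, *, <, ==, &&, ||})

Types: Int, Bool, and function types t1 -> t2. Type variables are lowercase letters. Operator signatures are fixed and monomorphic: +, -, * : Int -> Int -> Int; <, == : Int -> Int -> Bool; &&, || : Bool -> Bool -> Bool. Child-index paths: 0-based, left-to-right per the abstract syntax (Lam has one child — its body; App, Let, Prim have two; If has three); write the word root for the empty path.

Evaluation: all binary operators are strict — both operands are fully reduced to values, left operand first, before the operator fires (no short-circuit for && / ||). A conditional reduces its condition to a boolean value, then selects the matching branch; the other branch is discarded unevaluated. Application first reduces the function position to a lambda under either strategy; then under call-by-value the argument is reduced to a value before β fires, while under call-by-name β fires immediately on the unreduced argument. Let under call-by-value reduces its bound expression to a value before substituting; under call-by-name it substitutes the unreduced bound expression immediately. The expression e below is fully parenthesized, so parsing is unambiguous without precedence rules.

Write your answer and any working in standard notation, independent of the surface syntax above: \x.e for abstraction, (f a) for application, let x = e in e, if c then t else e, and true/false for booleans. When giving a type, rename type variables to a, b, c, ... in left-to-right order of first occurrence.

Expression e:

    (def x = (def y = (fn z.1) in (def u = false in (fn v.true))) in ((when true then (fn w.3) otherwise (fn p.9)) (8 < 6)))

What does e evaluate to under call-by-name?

Answer: 3

Working:
step 0: (let x = (let y = (\z.1) in (let u = false in (\v.true))) in ((if true then (\w.3) else (\p.9)) (8 < 6)))
step 1: [let@root] ((if true then (\w.3) else (\p.9)) (8 < 6))
step 2: [if@0] ((\w.3) (8 < 6))
step 3: [beta@root] 3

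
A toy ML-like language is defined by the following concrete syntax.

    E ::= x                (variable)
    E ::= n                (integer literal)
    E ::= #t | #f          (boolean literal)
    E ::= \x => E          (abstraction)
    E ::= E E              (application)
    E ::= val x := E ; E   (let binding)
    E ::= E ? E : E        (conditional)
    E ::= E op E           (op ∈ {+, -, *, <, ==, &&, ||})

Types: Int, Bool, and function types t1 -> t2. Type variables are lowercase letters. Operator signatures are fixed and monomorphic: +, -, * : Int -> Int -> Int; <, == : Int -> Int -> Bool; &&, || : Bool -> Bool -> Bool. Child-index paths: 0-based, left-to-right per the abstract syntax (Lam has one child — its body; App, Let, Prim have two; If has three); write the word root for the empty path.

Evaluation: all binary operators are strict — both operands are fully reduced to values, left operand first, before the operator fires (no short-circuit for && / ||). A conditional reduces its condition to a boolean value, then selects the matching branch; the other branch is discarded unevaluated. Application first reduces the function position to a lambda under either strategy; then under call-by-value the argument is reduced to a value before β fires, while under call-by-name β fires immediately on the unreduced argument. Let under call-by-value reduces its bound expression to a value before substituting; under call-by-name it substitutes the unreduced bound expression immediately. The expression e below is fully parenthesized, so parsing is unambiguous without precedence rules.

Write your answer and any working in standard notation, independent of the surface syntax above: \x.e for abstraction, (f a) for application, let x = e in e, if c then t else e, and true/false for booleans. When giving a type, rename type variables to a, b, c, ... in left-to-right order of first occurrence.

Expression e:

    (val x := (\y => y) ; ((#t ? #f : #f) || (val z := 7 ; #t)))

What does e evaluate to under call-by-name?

Answer: true

Trace:
step 0: (let x = (\y.y) in ((if true then false else false) || (let z = 7 in true)))
step 1: [let@root] ((if true then false else false) || (let z = 7 in true))
step 2: [if@0] (false || (let z = 7 in true))
step 3: [let@1] (false || true)
step 4: [delta@root] true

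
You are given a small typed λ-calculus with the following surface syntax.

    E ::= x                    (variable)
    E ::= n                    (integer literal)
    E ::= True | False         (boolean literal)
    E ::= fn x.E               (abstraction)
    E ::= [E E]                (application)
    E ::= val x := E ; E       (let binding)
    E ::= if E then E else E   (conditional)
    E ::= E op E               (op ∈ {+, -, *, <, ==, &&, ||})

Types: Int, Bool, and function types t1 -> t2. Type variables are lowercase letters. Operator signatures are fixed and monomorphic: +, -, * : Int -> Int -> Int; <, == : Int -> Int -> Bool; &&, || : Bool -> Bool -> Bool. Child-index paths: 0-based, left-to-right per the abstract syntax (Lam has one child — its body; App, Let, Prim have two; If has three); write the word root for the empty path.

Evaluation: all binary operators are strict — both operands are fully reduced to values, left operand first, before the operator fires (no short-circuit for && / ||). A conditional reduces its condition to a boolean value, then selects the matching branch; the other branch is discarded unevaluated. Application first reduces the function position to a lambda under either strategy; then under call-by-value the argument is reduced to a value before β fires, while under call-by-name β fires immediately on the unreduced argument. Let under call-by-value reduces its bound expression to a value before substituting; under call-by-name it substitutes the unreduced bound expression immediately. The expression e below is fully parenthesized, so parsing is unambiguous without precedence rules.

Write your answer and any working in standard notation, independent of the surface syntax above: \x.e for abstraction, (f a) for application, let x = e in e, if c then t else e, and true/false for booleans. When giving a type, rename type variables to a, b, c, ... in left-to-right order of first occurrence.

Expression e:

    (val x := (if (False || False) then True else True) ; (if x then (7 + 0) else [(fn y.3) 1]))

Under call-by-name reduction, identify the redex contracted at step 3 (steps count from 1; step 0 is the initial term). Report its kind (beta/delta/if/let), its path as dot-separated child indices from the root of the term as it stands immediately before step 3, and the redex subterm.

Derivation:
step 0: (let x = (if (false || false) then true else true) in (if x then (7 + 0) else ((\y.3) 1)))
step 1: [let@root] (if (if (false || false) then true else true) then (7 + 0) else ((\y.3) 1))
step 2: [delta@0.0] (if (if false then true else true) then (7 + 0) else ((\y.3) 1))
step 3: [if@0] (if true then (7 + 0) else ((\y.3) 1))

Answer: if at 0 : (if false then true else true)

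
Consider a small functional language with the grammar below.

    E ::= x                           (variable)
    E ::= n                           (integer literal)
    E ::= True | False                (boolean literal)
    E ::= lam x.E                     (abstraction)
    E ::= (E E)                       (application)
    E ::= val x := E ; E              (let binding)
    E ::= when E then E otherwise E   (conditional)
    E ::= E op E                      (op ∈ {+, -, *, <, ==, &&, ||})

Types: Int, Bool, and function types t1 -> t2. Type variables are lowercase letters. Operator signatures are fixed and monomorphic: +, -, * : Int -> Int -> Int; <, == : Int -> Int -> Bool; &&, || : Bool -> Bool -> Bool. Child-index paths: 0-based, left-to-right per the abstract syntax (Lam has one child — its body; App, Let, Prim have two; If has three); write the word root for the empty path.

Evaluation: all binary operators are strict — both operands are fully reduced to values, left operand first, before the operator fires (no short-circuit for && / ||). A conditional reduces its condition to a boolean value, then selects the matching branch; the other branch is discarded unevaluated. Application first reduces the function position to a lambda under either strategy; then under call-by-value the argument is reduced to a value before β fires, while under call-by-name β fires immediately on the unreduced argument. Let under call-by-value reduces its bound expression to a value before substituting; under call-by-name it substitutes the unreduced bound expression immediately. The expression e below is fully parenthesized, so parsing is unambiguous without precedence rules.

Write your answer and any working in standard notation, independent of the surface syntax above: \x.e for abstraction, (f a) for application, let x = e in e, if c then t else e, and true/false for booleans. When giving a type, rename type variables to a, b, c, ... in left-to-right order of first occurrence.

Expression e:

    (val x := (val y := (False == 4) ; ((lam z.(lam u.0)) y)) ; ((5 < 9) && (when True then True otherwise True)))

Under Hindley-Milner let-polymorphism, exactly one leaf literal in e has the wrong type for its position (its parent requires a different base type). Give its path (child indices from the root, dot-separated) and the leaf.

Trace:
  unify Bool ~ Int
  FAIL: mismatch Bool ~ Int

Answer: 0.0.0 : false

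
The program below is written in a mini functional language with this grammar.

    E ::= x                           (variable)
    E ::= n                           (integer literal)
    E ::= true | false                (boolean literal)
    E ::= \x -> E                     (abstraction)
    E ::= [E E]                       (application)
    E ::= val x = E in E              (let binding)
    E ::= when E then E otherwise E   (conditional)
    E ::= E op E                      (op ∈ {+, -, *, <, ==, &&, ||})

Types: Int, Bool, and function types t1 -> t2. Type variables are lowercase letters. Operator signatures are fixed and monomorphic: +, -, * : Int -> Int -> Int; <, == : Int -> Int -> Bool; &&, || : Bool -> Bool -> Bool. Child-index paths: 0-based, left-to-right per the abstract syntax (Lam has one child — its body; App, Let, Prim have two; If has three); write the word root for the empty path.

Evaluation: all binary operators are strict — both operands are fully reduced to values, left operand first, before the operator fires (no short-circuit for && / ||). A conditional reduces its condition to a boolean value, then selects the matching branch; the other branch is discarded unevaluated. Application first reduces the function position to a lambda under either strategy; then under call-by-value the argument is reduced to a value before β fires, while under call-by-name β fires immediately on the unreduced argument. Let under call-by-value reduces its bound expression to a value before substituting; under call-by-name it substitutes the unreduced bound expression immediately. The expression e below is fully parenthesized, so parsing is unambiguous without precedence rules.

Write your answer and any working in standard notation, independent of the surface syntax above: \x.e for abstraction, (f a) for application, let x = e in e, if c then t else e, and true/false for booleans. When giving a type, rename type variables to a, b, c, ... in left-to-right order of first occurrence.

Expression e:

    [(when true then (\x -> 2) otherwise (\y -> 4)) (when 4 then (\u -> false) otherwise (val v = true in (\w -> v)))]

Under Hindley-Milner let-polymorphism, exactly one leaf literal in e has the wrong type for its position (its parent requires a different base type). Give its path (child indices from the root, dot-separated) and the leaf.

Answer: 1.0 : 4

Working:
  unify Bool ~ Bool
\x._ : a -> Int
\y._ : b -> Int
  unify a -> Int ~ b -> Int
  unify a ~ b
  unify Int ~ Int
  unify Int ~ Bool
  FAIL: mismatch Int ~ Bool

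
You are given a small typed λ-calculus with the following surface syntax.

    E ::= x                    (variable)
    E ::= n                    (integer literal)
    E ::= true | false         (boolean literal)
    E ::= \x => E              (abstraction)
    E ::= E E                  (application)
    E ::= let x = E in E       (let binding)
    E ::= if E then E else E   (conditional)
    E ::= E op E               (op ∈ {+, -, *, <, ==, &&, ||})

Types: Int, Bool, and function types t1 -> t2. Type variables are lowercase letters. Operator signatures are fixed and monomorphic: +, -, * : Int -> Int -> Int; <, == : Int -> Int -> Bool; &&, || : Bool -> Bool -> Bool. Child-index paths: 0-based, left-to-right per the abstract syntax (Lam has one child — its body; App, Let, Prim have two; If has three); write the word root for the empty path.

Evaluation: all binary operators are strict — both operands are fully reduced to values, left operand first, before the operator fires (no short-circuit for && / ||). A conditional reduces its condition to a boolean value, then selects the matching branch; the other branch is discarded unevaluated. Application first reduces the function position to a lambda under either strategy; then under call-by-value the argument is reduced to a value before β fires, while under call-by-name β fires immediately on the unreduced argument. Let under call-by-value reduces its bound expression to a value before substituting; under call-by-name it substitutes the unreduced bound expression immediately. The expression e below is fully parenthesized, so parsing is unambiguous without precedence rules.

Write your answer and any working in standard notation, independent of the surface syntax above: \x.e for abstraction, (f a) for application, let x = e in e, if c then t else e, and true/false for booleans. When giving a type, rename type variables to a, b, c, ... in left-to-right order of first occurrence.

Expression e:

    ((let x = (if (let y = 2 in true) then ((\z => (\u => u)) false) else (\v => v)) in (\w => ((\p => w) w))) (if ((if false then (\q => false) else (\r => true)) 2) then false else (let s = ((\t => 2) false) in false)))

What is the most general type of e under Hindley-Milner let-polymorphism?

Trace:
let y : Int
  unify Bool ~ Bool
u : b
\u._ : b -> b
\z._ : a -> b -> b
  unify a -> b -> b ~ Bool -> c
  unify a ~ Bool
  unify b -> b ~ c
_ _ : b -> b
v : d
\v._ : d -> d
  unify b -> b ~ d -> d
  unify b ~ d
  unify d ~ d
let x : forall. d -> d
w : e
\p._ : f -> e
w : e
  unify f -> e ~ e -> g
  unify f ~ e
  unify e ~ g
_ _ : g
\w._ : g -> g
  unify Bool ~ Bool
\q._ : h -> Bool
\r._ : i -> Bool
  unify h -> Bool ~ i -> Bool
  unify h ~ i
  unify Bool ~ Bool
  unify i -> Bool ~ Int -> j
  unify i ~ Int
  unify Bool ~ j
_ _ : Bool
  unify Bool ~ Bool
\t._ : k -> Int
  unify k -> Int ~ Bool -> l
  unify k ~ Bool
  unify Int ~ l
_ _ : Int
let s : Int
  unify Bool ~ Bool
  unify g -> g ~ Bool -> m
  unify g ~ Bool
  unify Bool ~ m
_ _ : Bool

Answer: Bool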